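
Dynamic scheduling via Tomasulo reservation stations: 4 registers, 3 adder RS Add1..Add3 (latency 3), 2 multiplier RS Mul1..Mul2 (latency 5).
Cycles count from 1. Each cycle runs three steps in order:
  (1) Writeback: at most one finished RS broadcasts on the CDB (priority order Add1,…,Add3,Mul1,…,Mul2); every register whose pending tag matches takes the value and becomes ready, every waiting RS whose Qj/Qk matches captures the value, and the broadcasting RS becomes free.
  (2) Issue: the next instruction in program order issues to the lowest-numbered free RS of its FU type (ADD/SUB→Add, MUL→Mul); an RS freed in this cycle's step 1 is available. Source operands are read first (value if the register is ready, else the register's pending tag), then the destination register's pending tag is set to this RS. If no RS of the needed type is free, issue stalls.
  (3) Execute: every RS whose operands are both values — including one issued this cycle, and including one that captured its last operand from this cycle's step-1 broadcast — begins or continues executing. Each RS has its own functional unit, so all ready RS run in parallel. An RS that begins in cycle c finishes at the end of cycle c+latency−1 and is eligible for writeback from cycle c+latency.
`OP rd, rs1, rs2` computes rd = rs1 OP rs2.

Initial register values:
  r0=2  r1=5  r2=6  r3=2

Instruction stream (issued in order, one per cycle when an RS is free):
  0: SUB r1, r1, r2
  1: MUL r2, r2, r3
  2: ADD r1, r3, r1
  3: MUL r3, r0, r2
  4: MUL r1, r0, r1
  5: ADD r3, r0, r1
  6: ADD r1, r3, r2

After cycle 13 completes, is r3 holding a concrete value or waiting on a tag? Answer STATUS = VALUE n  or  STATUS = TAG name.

STATUS = TAG Add1

  c1: issue SUB r1<-Add1  regs: r0:2,r1:Add1,r2:6,r3:2
  c2: issue MUL r2<-Mul1  regs: r0:2,r1:Add1,r2:Mul1,r3:2
  c3: issue ADD r1<-Add2  regs: r0:2,r1:Add2,r2:Mul1,r3:2
  c4: CDB Add1=-1; issue MUL r3<-Mul2  regs: r0:2,r1:Add2,r2:Mul1,r3:Mul2
  c5: stall  regs: r0:2,r1:Add2,r2:Mul1,r3:Mul2
  c6: stall  regs: r0:2,r1:Add2,r2:Mul1,r3:Mul2
  c7: CDB Add2=1; stall  regs: r0:2,r1:1,r2:Mul1,r3:Mul2
  c8: CDB Mul1=12; issue MUL r1<-Mul1  regs: r0:2,r1:Mul1,r2:12,r3:Mul2
  c9: issue ADD r3<-Add1  regs: r0:2,r1:Mul1,r2:12,r3:Add1
  c10: issue ADD r1<-Add2  regs: r0:2,r1:Add2,r2:12,r3:Add1
  c11: -  regs: r0:2,r1:Add2,r2:12,r3:Add1
  c12: -  regs: r0:2,r1:Add2,r2:12,r3:Add1
  c13: CDB Mul1=2  regs: r0:2,r1:Add2,r2:12,r3:Add1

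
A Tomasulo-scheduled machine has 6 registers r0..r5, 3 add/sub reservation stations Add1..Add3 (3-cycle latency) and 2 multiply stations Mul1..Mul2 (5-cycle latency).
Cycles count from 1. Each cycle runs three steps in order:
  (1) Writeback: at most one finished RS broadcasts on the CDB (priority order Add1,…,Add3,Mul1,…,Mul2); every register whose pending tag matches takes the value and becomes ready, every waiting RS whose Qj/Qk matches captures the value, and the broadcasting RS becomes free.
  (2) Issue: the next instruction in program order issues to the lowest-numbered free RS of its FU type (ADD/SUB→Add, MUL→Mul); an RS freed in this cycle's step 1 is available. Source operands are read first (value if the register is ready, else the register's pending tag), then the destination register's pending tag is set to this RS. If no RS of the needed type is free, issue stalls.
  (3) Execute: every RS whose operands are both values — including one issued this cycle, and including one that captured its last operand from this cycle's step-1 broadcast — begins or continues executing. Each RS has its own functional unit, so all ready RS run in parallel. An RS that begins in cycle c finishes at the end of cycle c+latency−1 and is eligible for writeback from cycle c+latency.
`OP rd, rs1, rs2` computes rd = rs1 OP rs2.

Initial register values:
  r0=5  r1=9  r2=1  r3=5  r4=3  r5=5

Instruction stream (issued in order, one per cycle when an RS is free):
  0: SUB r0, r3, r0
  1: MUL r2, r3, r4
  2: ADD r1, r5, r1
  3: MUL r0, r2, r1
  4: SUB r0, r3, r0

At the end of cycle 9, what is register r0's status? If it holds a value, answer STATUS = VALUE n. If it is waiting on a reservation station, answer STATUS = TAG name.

  c1: issue SUB r0<-Add1  regs: r0:Add1,r1:9,r2:1,r3:5,r4:3,r5:5
  c2: issue MUL r2<-Mul1  regs: r0:Add1,r1:9,r2:Mul1,r3:5,r4:3,r5:5
  c3: issue ADD r1<-Add2  regs: r0:Add1,r1:Add2,r2:Mul1,r3:5,r4:3,r5:5
  c4: CDB Add1=0; issue MUL r0<-Mul2  regs: r0:Mul2,r1:Add2,r2:Mul1,r3:5,r4:3,r5:5
  c5: issue SUB r0<-Add1  regs: r0:Add1,r1:Add2,r2:Mul1,r3:5,r4:3,r5:5
  c6: CDB Add2=14  regs: r0:Add1,r1:14,r2:Mul1,r3:5,r4:3,r5:5
  c7: CDB Mul1=15  regs: r0:Add1,r1:14,r2:15,r3:5,r4:3,r5:5
  c8: -  regs: r0:Add1,r1:14,r2:15,r3:5,r4:3,r5:5
  c9: -  regs: r0:Add1,r1:14,r2:15,r3:5,r4:3,r5:5

STATUS = TAG Add1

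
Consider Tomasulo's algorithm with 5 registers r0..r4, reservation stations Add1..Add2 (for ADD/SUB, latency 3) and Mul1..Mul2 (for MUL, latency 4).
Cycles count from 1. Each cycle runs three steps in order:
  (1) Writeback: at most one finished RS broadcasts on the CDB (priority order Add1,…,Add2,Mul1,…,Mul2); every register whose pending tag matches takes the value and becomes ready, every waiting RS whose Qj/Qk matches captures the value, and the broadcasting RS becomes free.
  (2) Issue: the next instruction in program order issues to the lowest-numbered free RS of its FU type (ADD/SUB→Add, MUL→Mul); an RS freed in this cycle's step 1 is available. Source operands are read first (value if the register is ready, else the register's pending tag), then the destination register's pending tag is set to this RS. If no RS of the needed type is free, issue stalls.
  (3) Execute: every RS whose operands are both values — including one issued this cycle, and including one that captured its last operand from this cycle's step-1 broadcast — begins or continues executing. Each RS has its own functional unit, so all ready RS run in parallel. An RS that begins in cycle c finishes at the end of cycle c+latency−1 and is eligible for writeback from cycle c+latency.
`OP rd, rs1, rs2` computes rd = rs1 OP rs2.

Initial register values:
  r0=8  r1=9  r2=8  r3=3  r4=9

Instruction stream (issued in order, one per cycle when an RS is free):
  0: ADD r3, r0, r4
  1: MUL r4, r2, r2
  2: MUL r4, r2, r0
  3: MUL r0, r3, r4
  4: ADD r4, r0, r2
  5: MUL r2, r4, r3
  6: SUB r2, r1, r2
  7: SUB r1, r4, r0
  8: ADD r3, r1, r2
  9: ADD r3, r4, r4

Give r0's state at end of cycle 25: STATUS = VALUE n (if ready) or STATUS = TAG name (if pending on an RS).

STATUS = VALUE 1088

  c1: issue ADD r3<-Add1  regs: r0:8,r1:9,r2:8,r3:Add1,r4:9
  c2: issue MUL r4<-Mul1  regs: r0:8,r1:9,r2:8,r3:Add1,r4:Mul1
  c3: issue MUL r4<-Mul2  regs: r0:8,r1:9,r2:8,r3:Add1,r4:Mul2
  c4: CDB Add1=17; stall  regs: r0:8,r1:9,r2:8,r3:17,r4:Mul2
  c5: stall  regs: r0:8,r1:9,r2:8,r3:17,r4:Mul2
  c6: CDB Mul1=64; issue MUL r0<-Mul1  regs: r0:Mul1,r1:9,r2:8,r3:17,r4:Mul2
  c7: CDB Mul2=64; issue ADD r4<-Add1  regs: r0:Mul1,r1:9,r2:8,r3:17,r4:Add1
  c8: issue MUL r2<-Mul2  regs: r0:Mul1,r1:9,r2:Mul2,r3:17,r4:Add1
  c9: issue SUB r2<-Add2  regs: r0:Mul1,r1:9,r2:Add2,r3:17,r4:Add1
  c10: stall  regs: r0:Mul1,r1:9,r2:Add2,r3:17,r4:Add1
  c11: CDB Mul1=1088; stall  regs: r0:1088,r1:9,r2:Add2,r3:17,r4:Add1
  c12: stall  regs: r0:1088,r1:9,r2:Add2,r3:17,r4:Add1
  c13: stall  regs: r0:1088,r1:9,r2:Add2,r3:17,r4:Add1
  c14: CDB Add1=1096; issue SUB r1<-Add1  regs: r0:1088,r1:Add1,r2:Add2,r3:17,r4:1096
  c15: stall  regs: r0:1088,r1:Add1,r2:Add2,r3:17,r4:1096
  c16: stall  regs: r0:1088,r1:Add1,r2:Add2,r3:17,r4:1096
  c17: CDB Add1=8; issue ADD r3<-Add1  regs: r0:1088,r1:8,r2:Add2,r3:Add1,r4:1096
  c18: CDB Mul2=18632; stall  regs: r0:1088,r1:8,r2:Add2,r3:Add1,r4:1096
  c19: stall  regs: r0:1088,r1:8,r2:Add2,r3:Add1,r4:1096
  c20: stall  regs: r0:1088,r1:8,r2:Add2,r3:Add1,r4:1096
  c21: CDB Add2=-18623; issue ADD r3<-Add2  regs: r0:1088,r1:8,r2:-18623,r3:Add2,r4:1096
  c22: -  regs: r0:1088,r1:8,r2:-18623,r3:Add2,r4:1096
  c23: -  regs: r0:1088,r1:8,r2:-18623,r3:Add2,r4:1096
  c24: CDB Add1=-18615  regs: r0:1088,r1:8,r2:-18623,r3:Add2,r4:1096
  c25: CDB Add2=2192  regs: r0:1088,r1:8,r2:-18623,r3:2192,r4:1096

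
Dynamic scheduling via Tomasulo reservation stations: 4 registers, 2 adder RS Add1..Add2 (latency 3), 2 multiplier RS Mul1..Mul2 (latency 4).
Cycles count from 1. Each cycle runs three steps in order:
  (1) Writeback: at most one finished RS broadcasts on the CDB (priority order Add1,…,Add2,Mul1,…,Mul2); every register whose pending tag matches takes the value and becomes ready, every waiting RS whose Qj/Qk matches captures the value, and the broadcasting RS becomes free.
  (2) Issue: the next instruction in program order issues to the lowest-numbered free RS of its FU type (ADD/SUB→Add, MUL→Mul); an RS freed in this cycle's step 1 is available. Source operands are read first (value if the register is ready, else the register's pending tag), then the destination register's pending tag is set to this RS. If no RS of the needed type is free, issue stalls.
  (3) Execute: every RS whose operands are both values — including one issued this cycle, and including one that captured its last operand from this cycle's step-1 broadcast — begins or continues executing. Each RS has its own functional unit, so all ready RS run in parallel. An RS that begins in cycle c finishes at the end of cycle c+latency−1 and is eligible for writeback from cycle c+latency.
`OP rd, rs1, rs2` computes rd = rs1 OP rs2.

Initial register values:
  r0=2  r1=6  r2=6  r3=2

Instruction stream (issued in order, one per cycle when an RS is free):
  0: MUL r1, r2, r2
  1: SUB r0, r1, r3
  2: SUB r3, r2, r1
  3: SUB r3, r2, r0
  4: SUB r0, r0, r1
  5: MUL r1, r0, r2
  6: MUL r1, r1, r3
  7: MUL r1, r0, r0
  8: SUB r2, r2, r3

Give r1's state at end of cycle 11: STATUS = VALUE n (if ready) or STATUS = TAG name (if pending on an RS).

  c1: issue MUL r1<-Mul1  regs: r0:2,r1:Mul1,r2:6,r3:2
  c2: issue SUB r0<-Add1  regs: r0:Add1,r1:Mul1,r2:6,r3:2
  c3: issue SUB r3<-Add2  regs: r0:Add1,r1:Mul1,r2:6,r3:Add2
  c4: stall  regs: r0:Add1,r1:Mul1,r2:6,r3:Add2
  c5: CDB Mul1=36; stall  regs: r0:Add1,r1:36,r2:6,r3:Add2
  c6: stall  regs: r0:Add1,r1:36,r2:6,r3:Add2
  c7: stall  regs: r0:Add1,r1:36,r2:6,r3:Add2
  c8: CDB Add1=34; issue SUB r3<-Add1  regs: r0:34,r1:36,r2:6,r3:Add1
  c9: CDB Add2=-30; issue SUB r0<-Add2  regs: r0:Add2,r1:36,r2:6,r3:Add1
  c10: issue MUL r1<-Mul1  regs: r0:Add2,r1:Mul1,r2:6,r3:Add1
  c11: CDB Add1=-28; issue MUL r1<-Mul2  regs: r0:Add2,r1:Mul2,r2:6,r3:-28

STATUS = TAG Mul2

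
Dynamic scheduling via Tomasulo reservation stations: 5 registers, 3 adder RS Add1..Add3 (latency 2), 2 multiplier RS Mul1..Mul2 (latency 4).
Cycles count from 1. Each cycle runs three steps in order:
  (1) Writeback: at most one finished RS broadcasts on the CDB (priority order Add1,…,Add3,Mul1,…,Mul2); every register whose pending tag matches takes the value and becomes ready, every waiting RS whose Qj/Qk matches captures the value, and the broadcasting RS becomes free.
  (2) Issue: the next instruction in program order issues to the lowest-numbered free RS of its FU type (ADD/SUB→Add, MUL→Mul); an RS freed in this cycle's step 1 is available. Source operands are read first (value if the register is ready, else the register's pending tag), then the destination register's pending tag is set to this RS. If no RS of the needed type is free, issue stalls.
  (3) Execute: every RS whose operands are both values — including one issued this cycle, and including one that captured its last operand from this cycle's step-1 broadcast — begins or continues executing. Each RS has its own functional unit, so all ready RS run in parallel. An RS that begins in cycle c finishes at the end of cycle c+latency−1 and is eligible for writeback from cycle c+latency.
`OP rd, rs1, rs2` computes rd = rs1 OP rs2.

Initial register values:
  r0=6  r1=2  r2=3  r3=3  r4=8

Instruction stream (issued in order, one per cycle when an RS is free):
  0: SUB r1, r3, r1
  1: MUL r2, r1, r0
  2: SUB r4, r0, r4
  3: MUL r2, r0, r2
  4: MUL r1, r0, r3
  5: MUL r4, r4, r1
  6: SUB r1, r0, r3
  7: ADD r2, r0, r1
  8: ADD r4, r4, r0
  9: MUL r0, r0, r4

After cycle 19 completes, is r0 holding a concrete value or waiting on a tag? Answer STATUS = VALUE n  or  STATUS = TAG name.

STATUS = TAG Mul1

  c1: issue SUB r1<-Add1  regs: r0:6,r1:Add1,r2:3,r3:3,r4:8
  c2: issue MUL r2<-Mul1  regs: r0:6,r1:Add1,r2:Mul1,r3:3,r4:8
  c3: CDB Add1=1; issue SUB r4<-Add1  regs: r0:6,r1:1,r2:Mul1,r3:3,r4:Add1
  c4: issue MUL r2<-Mul2  regs: r0:6,r1:1,r2:Mul2,r3:3,r4:Add1
  c5: CDB Add1=-2; stall  regs: r0:6,r1:1,r2:Mul2,r3:3,r4:-2
  c6: stall  regs: r0:6,r1:1,r2:Mul2,r3:3,r4:-2
  c7: CDB Mul1=6; issue MUL r1<-Mul1  regs: r0:6,r1:Mul1,r2:Mul2,r3:3,r4:-2
  c8: stall  regs: r0:6,r1:Mul1,r2:Mul2,r3:3,r4:-2
  c9: stall  regs: r0:6,r1:Mul1,r2:Mul2,r3:3,r4:-2
  c10: stall  regs: r0:6,r1:Mul1,r2:Mul2,r3:3,r4:-2
  c11: CDB Mul1=18; issue MUL r4<-Mul1  regs: r0:6,r1:18,r2:Mul2,r3:3,r4:Mul1
  c12: CDB Mul2=36; issue SUB r1<-Add1  regs: r0:6,r1:Add1,r2:36,r3:3,r4:Mul1
  c13: issue ADD r2<-Add2  regs: r0:6,r1:Add1,r2:Add2,r3:3,r4:Mul1
  c14: CDB Add1=3; issue ADD r4<-Add1  regs: r0:6,r1:3,r2:Add2,r3:3,r4:Add1
  c15: CDB Mul1=-36; issue MUL r0<-Mul1  regs: r0:Mul1,r1:3,r2:Add2,r3:3,r4:Add1
  c16: CDB Add2=9  regs: r0:Mul1,r1:3,r2:9,r3:3,r4:Add1
  c17: CDB Add1=-30  regs: r0:Mul1,r1:3,r2:9,r3:3,r4:-30
  c18: -  regs: r0:Mul1,r1:3,r2:9,r3:3,r4:-30
  c19: -  regs: r0:Mul1,r1:3,r2:9,r3:3,r4:-30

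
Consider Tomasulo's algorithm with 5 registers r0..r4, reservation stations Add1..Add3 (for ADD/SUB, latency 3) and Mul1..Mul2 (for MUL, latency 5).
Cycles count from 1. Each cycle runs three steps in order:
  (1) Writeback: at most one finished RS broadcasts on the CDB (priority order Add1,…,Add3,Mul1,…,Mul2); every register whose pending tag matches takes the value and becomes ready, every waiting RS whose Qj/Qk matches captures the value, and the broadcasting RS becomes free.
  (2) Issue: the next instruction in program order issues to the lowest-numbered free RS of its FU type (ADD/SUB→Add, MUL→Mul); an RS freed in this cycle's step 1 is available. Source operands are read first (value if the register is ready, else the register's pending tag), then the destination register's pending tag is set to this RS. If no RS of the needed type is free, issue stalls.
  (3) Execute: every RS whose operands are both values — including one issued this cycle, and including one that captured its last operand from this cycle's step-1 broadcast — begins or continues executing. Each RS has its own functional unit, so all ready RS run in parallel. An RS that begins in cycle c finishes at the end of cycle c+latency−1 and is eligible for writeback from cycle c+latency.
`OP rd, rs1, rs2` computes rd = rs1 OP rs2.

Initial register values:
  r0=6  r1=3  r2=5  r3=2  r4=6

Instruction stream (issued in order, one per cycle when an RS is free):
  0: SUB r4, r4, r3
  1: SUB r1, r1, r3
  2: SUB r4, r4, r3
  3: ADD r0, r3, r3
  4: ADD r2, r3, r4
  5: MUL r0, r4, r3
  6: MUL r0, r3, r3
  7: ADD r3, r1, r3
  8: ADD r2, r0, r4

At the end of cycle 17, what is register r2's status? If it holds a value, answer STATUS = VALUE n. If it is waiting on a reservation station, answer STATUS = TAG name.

STATUS = VALUE 6

cycle 1: issue SUB r4<-Add1 // r0:6,r1:3,r2:5,r3:2,r4:Add1
cycle 2: issue SUB r1<-Add2 // r0:6,r1:Add2,r2:5,r3:2,r4:Add1
cycle 3: issue SUB r4<-Add3 // r0:6,r1:Add2,r2:5,r3:2,r4:Add3
cycle 4: CDB Add1=4; issue ADD r0<-Add1 // r0:Add1,r1:Add2,r2:5,r3:2,r4:Add3
cycle 5: CDB Add2=1; issue ADD r2<-Add2 // r0:Add1,r1:1,r2:Add2,r3:2,r4:Add3
cycle 6: issue MUL r0<-Mul1 // r0:Mul1,r1:1,r2:Add2,r3:2,r4:Add3
cycle 7: CDB Add1=4; issue MUL r0<-Mul2 // r0:Mul2,r1:1,r2:Add2,r3:2,r4:Add3
cycle 8: CDB Add3=2; issue ADD r3<-Add1 // r0:Mul2,r1:1,r2:Add2,r3:Add1,r4:2
cycle 9: issue ADD r2<-Add3 // r0:Mul2,r1:1,r2:Add3,r3:Add1,r4:2
cycle 10: - // r0:Mul2,r1:1,r2:Add3,r3:Add1,r4:2
cycle 11: CDB Add1=3 // r0:Mul2,r1:1,r2:Add3,r3:3,r4:2
cycle 12: CDB Add2=4 // r0:Mul2,r1:1,r2:Add3,r3:3,r4:2
cycle 13: CDB Mul1=4 // r0:Mul2,r1:1,r2:Add3,r3:3,r4:2
cycle 14: CDB Mul2=4 // r0:4,r1:1,r2:Add3,r3:3,r4:2
cycle 15: - // r0:4,r1:1,r2:Add3,r3:3,r4:2
cycle 16: - // r0:4,r1:1,r2:Add3,r3:3,r4:2
cycle 17: CDB Add3=6 // r0:4,r1:1,r2:6,r3:3,r4:2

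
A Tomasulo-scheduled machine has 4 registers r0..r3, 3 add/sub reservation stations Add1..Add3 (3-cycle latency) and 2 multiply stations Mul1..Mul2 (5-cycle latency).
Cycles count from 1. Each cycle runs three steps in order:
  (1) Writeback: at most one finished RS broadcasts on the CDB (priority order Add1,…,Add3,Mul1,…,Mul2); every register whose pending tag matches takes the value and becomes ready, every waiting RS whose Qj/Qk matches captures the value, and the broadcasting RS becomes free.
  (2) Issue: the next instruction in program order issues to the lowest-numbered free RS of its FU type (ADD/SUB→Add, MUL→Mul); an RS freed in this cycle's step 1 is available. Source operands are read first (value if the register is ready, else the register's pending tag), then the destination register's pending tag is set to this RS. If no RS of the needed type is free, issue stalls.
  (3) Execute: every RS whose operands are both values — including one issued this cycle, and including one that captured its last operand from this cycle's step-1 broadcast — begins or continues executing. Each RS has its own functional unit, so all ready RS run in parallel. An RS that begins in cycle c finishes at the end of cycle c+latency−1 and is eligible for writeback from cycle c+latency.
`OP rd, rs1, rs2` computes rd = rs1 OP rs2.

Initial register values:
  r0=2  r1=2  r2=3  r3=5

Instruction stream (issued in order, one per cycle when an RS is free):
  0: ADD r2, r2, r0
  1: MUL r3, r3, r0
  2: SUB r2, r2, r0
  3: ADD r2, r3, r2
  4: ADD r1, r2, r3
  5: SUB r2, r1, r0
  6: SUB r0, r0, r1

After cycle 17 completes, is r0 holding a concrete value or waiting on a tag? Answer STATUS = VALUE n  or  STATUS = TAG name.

STATUS = VALUE -21

cycle 1: issue ADD r2<-Add1 // r0:2,r1:2,r2:Add1,r3:5
cycle 2: issue MUL r3<-Mul1 // r0:2,r1:2,r2:Add1,r3:Mul1
cycle 3: issue SUB r2<-Add2 // r0:2,r1:2,r2:Add2,r3:Mul1
cycle 4: CDB Add1=5; issue ADD r2<-Add1 // r0:2,r1:2,r2:Add1,r3:Mul1
cycle 5: issue ADD r1<-Add3 // r0:2,r1:Add3,r2:Add1,r3:Mul1
cycle 6: stall // r0:2,r1:Add3,r2:Add1,r3:Mul1
cycle 7: CDB Add2=3; issue SUB r2<-Add2 // r0:2,r1:Add3,r2:Add2,r3:Mul1
cycle 8: CDB Mul1=10; stall // r0:2,r1:Add3,r2:Add2,r3:10
cycle 9: stall // r0:2,r1:Add3,r2:Add2,r3:10
cycle 10: stall // r0:2,r1:Add3,r2:Add2,r3:10
cycle 11: CDB Add1=13; issue SUB r0<-Add1 // r0:Add1,r1:Add3,r2:Add2,r3:10
cycle 12: - // r0:Add1,r1:Add3,r2:Add2,r3:10
cycle 13: - // r0:Add1,r1:Add3,r2:Add2,r3:10
cycle 14: CDB Add3=23 // r0:Add1,r1:23,r2:Add2,r3:10
cycle 15: - // r0:Add1,r1:23,r2:Add2,r3:10
cycle 16: - // r0:Add1,r1:23,r2:Add2,r3:10
cycle 17: CDB Add1=-21 // r0:-21,r1:23,r2:Add2,r3:10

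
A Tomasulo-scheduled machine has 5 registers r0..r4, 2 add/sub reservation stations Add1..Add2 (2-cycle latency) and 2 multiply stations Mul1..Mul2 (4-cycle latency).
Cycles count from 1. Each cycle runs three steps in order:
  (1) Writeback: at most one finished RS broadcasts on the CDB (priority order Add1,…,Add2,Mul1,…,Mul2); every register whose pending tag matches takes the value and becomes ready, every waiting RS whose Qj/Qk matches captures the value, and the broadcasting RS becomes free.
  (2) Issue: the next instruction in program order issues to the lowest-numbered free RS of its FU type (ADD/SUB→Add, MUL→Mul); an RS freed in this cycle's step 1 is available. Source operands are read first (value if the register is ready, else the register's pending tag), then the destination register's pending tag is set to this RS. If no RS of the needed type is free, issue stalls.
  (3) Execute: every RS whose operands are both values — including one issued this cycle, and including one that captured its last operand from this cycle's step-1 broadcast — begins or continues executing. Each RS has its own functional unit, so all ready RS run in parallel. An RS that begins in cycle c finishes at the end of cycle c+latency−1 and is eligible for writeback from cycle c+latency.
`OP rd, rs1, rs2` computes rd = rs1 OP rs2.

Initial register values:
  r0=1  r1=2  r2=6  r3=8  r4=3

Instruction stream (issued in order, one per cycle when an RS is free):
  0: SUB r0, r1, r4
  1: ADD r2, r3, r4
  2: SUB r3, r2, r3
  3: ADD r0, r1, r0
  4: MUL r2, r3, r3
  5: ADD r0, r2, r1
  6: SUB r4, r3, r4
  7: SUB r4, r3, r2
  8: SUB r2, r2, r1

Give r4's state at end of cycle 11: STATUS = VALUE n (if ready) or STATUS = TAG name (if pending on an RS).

STATUS = TAG Add2

  c1: issue SUB r0<-Add1  regs: r0:Add1,r1:2,r2:6,r3:8,r4:3
  c2: issue ADD r2<-Add2  regs: r0:Add1,r1:2,r2:Add2,r3:8,r4:3
  c3: CDB Add1=-1; issue SUB r3<-Add1  regs: r0:-1,r1:2,r2:Add2,r3:Add1,r4:3
  c4: CDB Add2=11; issue ADD r0<-Add2  regs: r0:Add2,r1:2,r2:11,r3:Add1,r4:3
  c5: issue MUL r2<-Mul1  regs: r0:Add2,r1:2,r2:Mul1,r3:Add1,r4:3
  c6: CDB Add1=3; issue ADD r0<-Add1  regs: r0:Add1,r1:2,r2:Mul1,r3:3,r4:3
  c7: CDB Add2=1; issue SUB r4<-Add2  regs: r0:Add1,r1:2,r2:Mul1,r3:3,r4:Add2
  c8: stall  regs: r0:Add1,r1:2,r2:Mul1,r3:3,r4:Add2
  c9: CDB Add2=0; issue SUB r4<-Add2  regs: r0:Add1,r1:2,r2:Mul1,r3:3,r4:Add2
  c10: CDB Mul1=9; stall  regs: r0:Add1,r1:2,r2:9,r3:3,r4:Add2
  c11: stall  regs: r0:Add1,r1:2,r2:9,r3:3,r4:Add2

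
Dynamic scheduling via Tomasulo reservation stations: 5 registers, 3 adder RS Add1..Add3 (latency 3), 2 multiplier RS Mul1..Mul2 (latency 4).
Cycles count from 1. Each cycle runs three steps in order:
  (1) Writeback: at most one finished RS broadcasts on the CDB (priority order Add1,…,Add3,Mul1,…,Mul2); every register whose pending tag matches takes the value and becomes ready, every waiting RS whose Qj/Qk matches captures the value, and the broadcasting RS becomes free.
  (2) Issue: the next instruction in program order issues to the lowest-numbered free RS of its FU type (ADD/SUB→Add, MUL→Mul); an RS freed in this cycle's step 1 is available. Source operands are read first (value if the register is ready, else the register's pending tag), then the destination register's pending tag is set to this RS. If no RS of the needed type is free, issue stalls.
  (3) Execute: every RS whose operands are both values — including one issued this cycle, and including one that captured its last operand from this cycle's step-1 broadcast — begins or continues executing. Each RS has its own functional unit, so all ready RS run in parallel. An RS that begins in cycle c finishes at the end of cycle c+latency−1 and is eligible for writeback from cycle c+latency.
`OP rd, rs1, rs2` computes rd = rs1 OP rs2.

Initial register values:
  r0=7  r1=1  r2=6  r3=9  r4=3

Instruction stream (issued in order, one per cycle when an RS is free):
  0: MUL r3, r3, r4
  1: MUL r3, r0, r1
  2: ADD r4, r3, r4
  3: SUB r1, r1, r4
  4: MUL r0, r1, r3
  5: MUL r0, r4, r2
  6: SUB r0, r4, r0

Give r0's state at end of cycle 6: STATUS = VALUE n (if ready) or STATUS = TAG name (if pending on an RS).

STATUS = TAG Mul2

  c1: issue MUL r3<-Mul1  regs: r0:7,r1:1,r2:6,r3:Mul1,r4:3
  c2: issue MUL r3<-Mul2  regs: r0:7,r1:1,r2:6,r3:Mul2,r4:3
  c3: issue ADD r4<-Add1  regs: r0:7,r1:1,r2:6,r3:Mul2,r4:Add1
  c4: issue SUB r1<-Add2  regs: r0:7,r1:Add2,r2:6,r3:Mul2,r4:Add1
  c5: CDB Mul1=27; issue MUL r0<-Mul1  regs: r0:Mul1,r1:Add2,r2:6,r3:Mul2,r4:Add1
  c6: CDB Mul2=7; issue MUL r0<-Mul2  regs: r0:Mul2,r1:Add2,r2:6,r3:7,r4:Add1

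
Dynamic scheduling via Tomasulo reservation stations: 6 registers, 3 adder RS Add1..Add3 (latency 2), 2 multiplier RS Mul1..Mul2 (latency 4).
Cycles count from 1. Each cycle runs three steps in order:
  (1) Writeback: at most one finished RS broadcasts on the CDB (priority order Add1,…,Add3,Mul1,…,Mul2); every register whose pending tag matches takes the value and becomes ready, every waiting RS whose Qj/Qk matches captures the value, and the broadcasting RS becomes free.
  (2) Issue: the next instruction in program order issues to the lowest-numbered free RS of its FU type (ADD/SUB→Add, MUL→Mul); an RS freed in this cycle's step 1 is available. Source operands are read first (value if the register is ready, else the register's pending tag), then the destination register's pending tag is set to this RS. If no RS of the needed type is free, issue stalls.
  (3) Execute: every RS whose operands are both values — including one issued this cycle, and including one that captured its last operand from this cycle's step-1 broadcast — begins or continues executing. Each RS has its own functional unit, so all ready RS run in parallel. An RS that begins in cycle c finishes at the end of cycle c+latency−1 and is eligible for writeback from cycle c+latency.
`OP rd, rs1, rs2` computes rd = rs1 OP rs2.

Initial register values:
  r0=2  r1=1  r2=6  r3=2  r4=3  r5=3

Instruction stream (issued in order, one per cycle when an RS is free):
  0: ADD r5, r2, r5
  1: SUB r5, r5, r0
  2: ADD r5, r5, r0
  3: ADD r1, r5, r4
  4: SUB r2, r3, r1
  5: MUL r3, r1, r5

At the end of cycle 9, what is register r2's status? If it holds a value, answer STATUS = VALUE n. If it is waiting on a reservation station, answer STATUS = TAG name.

c1: issue ADD r5<-Add1 | r0:2,r1:1,r2:6,r3:2,r4:3,r5:Add1
c2: issue SUB r5<-Add2 | r0:2,r1:1,r2:6,r3:2,r4:3,r5:Add2
c3: CDB Add1=9; issue ADD r5<-Add1 | r0:2,r1:1,r2:6,r3:2,r4:3,r5:Add1
c4: issue ADD r1<-Add3 | r0:2,r1:Add3,r2:6,r3:2,r4:3,r5:Add1
c5: CDB Add2=7; issue SUB r2<-Add2 | r0:2,r1:Add3,r2:Add2,r3:2,r4:3,r5:Add1
c6: issue MUL r3<-Mul1 | r0:2,r1:Add3,r2:Add2,r3:Mul1,r4:3,r5:Add1
c7: CDB Add1=9 | r0:2,r1:Add3,r2:Add2,r3:Mul1,r4:3,r5:9
c8: - | r0:2,r1:Add3,r2:Add2,r3:Mul1,r4:3,r5:9
c9: CDB Add3=12 | r0:2,r1:12,r2:Add2,r3:Mul1,r4:3,r5:9

STATUS = TAG Add2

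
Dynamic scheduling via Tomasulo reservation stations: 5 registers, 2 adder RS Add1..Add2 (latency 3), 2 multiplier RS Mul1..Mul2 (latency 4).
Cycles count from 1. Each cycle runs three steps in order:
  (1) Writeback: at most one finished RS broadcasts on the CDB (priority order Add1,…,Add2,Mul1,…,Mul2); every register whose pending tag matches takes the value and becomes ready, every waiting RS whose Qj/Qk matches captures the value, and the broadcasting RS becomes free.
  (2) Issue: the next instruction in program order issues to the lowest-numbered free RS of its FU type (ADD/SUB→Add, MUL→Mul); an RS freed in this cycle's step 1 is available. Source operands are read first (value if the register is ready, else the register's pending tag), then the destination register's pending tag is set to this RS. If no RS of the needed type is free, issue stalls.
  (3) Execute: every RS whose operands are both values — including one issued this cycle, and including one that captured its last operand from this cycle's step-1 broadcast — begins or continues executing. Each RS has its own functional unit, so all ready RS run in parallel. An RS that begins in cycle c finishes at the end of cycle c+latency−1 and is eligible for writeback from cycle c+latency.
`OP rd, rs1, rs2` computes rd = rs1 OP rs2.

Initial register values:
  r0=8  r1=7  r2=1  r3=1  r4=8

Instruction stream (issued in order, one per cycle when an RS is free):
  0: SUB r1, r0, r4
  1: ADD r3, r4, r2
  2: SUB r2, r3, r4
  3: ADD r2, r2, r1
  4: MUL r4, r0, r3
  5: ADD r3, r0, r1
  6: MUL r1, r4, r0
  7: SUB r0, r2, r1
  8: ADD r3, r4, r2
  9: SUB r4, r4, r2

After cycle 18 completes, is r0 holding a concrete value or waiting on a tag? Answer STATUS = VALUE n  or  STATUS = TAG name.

STATUS = VALUE -575

cycle 1: issue SUB r1<-Add1 // r0:8,r1:Add1,r2:1,r3:1,r4:8
cycle 2: issue ADD r3<-Add2 // r0:8,r1:Add1,r2:1,r3:Add2,r4:8
cycle 3: stall // r0:8,r1:Add1,r2:1,r3:Add2,r4:8
cycle 4: CDB Add1=0; issue SUB r2<-Add1 // r0:8,r1:0,r2:Add1,r3:Add2,r4:8
cycle 5: CDB Add2=9; issue ADD r2<-Add2 // r0:8,r1:0,r2:Add2,r3:9,r4:8
cycle 6: issue MUL r4<-Mul1 // r0:8,r1:0,r2:Add2,r3:9,r4:Mul1
cycle 7: stall // r0:8,r1:0,r2:Add2,r3:9,r4:Mul1
cycle 8: CDB Add1=1; issue ADD r3<-Add1 // r0:8,r1:0,r2:Add2,r3:Add1,r4:Mul1
cycle 9: issue MUL r1<-Mul2 // r0:8,r1:Mul2,r2:Add2,r3:Add1,r4:Mul1
cycle 10: CDB Mul1=72; stall // r0:8,r1:Mul2,r2:Add2,r3:Add1,r4:72
cycle 11: CDB Add1=8; issue SUB r0<-Add1 // r0:Add1,r1:Mul2,r2:Add2,r3:8,r4:72
cycle 12: CDB Add2=1; issue ADD r3<-Add2 // r0:Add1,r1:Mul2,r2:1,r3:Add2,r4:72
cycle 13: stall // r0:Add1,r1:Mul2,r2:1,r3:Add2,r4:72
cycle 14: CDB Mul2=576; stall // r0:Add1,r1:576,r2:1,r3:Add2,r4:72
cycle 15: CDB Add2=73; issue SUB r4<-Add2 // r0:Add1,r1:576,r2:1,r3:73,r4:Add2
cycle 16: - // r0:Add1,r1:576,r2:1,r3:73,r4:Add2
cycle 17: CDB Add1=-575 // r0:-575,r1:576,r2:1,r3:73,r4:Add2
cycle 18: CDB Add2=71 // r0:-575,r1:576,r2:1,r3:73,r4:71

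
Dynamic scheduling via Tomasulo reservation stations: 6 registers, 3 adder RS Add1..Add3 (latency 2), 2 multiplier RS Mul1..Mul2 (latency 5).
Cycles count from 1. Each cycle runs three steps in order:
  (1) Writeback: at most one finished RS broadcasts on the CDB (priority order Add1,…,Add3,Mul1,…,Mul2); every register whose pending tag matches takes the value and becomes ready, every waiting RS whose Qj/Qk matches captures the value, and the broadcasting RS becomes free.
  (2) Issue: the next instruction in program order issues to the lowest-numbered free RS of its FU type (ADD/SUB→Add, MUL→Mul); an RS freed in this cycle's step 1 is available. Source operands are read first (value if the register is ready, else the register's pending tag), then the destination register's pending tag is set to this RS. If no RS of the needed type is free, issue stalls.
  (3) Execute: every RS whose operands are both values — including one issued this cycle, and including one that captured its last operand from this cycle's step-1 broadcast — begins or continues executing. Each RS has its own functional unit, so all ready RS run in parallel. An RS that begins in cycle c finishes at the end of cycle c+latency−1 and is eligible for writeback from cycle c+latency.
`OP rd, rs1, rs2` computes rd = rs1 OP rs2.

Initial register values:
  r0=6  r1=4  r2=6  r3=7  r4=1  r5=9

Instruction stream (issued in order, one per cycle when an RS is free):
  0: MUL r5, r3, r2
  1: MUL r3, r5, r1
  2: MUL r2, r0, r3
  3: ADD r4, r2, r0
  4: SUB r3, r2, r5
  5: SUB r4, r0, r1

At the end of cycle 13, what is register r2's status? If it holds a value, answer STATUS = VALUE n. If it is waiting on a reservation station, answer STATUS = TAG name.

cycle 1: issue MUL r5<-Mul1 // r0:6,r1:4,r2:6,r3:7,r4:1,r5:Mul1
cycle 2: issue MUL r3<-Mul2 // r0:6,r1:4,r2:6,r3:Mul2,r4:1,r5:Mul1
cycle 3: stall // r0:6,r1:4,r2:6,r3:Mul2,r4:1,r5:Mul1
cycle 4: stall // r0:6,r1:4,r2:6,r3:Mul2,r4:1,r5:Mul1
cycle 5: stall // r0:6,r1:4,r2:6,r3:Mul2,r4:1,r5:Mul1
cycle 6: CDB Mul1=42; issue MUL r2<-Mul1 // r0:6,r1:4,r2:Mul1,r3:Mul2,r4:1,r5:42
cycle 7: issue ADD r4<-Add1 // r0:6,r1:4,r2:Mul1,r3:Mul2,r4:Add1,r5:42
cycle 8: issue SUB r3<-Add2 // r0:6,r1:4,r2:Mul1,r3:Add2,r4:Add1,r5:42
cycle 9: issue SUB r4<-Add3 // r0:6,r1:4,r2:Mul1,r3:Add2,r4:Add3,r5:42
cycle 10: - // r0:6,r1:4,r2:Mul1,r3:Add2,r4:Add3,r5:42
cycle 11: CDB Add3=2 // r0:6,r1:4,r2:Mul1,r3:Add2,r4:2,r5:42
cycle 12: CDB Mul2=168 // r0:6,r1:4,r2:Mul1,r3:Add2,r4:2,r5:42
cycle 13: - // r0:6,r1:4,r2:Mul1,r3:Add2,r4:2,r5:42

STATUS = TAG Mul1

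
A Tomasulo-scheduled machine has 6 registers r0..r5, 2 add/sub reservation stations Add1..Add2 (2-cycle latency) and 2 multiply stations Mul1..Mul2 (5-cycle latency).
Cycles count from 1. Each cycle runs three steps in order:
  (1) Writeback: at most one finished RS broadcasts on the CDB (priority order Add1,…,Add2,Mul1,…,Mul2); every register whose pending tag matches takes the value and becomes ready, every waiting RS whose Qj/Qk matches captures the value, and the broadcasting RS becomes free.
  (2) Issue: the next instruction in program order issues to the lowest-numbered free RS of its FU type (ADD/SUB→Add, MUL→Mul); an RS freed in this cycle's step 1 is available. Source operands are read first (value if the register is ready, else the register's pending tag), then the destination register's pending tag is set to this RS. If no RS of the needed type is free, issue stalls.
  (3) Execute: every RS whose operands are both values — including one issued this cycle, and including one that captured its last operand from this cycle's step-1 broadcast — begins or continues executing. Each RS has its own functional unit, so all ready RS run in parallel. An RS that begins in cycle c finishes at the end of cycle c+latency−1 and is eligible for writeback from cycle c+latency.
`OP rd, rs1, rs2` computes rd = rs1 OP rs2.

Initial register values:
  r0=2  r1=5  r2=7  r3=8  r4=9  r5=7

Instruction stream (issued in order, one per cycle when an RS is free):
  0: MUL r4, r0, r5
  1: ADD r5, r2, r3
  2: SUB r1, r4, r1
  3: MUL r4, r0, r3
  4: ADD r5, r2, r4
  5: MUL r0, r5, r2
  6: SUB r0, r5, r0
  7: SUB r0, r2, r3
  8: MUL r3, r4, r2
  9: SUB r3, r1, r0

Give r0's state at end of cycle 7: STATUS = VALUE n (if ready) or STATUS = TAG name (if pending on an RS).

STATUS = TAG Mul1

c1: issue MUL r4<-Mul1 | r0:2,r1:5,r2:7,r3:8,r4:Mul1,r5:7
c2: issue ADD r5<-Add1 | r0:2,r1:5,r2:7,r3:8,r4:Mul1,r5:Add1
c3: issue SUB r1<-Add2 | r0:2,r1:Add2,r2:7,r3:8,r4:Mul1,r5:Add1
c4: CDB Add1=15; issue MUL r4<-Mul2 | r0:2,r1:Add2,r2:7,r3:8,r4:Mul2,r5:15
c5: issue ADD r5<-Add1 | r0:2,r1:Add2,r2:7,r3:8,r4:Mul2,r5:Add1
c6: CDB Mul1=14; issue MUL r0<-Mul1 | r0:Mul1,r1:Add2,r2:7,r3:8,r4:Mul2,r5:Add1
c7: stall | r0:Mul1,r1:Add2,r2:7,r3:8,r4:Mul2,r5:Add1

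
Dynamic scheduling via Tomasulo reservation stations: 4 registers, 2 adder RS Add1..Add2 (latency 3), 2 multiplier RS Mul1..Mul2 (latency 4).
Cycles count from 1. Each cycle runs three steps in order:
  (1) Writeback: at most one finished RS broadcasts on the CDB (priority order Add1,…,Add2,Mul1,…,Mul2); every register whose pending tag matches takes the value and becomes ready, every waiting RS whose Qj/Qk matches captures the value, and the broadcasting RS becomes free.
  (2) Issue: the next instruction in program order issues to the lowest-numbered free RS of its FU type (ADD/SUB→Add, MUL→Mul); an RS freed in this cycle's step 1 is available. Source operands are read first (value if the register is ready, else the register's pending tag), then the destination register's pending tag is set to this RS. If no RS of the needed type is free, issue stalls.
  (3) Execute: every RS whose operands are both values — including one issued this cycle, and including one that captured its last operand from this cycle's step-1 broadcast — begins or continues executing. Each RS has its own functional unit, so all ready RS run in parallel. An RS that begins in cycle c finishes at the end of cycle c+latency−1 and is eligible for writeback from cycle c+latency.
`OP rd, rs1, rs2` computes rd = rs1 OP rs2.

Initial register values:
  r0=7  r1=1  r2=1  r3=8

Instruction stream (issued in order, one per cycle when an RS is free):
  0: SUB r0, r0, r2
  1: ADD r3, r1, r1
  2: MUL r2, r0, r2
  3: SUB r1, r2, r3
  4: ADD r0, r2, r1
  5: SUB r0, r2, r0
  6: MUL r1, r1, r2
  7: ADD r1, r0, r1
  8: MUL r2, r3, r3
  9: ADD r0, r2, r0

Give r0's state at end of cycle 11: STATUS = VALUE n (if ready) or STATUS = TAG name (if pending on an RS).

STATUS = TAG Add1

cycle 1: issue SUB r0<-Add1 // r0:Add1,r1:1,r2:1,r3:8
cycle 2: issue ADD r3<-Add2 // r0:Add1,r1:1,r2:1,r3:Add2
cycle 3: issue MUL r2<-Mul1 // r0:Add1,r1:1,r2:Mul1,r3:Add2
cycle 4: CDB Add1=6; issue SUB r1<-Add1 // r0:6,r1:Add1,r2:Mul1,r3:Add2
cycle 5: CDB Add2=2; issue ADD r0<-Add2 // r0:Add2,r1:Add1,r2:Mul1,r3:2
cycle 6: stall // r0:Add2,r1:Add1,r2:Mul1,r3:2
cycle 7: stall // r0:Add2,r1:Add1,r2:Mul1,r3:2
cycle 8: CDB Mul1=6; stall // r0:Add2,r1:Add1,r2:6,r3:2
cycle 9: stall // r0:Add2,r1:Add1,r2:6,r3:2
cycle 10: stall // r0:Add2,r1:Add1,r2:6,r3:2
cycle 11: CDB Add1=4; issue SUB r0<-Add1 // r0:Add1,r1:4,r2:6,r3:2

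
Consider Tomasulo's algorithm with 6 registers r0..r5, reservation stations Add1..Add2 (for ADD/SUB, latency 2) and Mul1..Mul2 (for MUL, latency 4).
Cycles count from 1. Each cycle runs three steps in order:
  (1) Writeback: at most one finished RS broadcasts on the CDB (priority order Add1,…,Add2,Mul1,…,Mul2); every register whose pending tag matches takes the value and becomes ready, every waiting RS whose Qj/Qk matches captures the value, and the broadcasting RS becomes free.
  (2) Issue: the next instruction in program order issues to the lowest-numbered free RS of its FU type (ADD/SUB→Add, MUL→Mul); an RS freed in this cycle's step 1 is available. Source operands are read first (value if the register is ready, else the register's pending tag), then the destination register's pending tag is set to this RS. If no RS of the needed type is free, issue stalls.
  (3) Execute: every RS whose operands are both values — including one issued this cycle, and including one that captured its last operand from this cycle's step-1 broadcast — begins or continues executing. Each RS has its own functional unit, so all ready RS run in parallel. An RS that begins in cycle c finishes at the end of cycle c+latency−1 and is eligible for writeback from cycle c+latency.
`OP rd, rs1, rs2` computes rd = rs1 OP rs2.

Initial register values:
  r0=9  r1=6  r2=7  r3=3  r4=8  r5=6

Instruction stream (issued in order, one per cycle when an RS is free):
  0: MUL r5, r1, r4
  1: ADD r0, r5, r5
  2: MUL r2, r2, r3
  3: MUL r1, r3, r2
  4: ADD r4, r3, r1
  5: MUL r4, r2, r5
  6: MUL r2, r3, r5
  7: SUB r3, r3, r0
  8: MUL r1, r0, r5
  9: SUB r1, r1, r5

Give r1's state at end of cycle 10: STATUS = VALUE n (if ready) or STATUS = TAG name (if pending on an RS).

STATUS = TAG Mul1

c1: issue MUL r5<-Mul1 | r0:9,r1:6,r2:7,r3:3,r4:8,r5:Mul1
c2: issue ADD r0<-Add1 | r0:Add1,r1:6,r2:7,r3:3,r4:8,r5:Mul1
c3: issue MUL r2<-Mul2 | r0:Add1,r1:6,r2:Mul2,r3:3,r4:8,r5:Mul1
c4: stall | r0:Add1,r1:6,r2:Mul2,r3:3,r4:8,r5:Mul1
c5: CDB Mul1=48; issue MUL r1<-Mul1 | r0:Add1,r1:Mul1,r2:Mul2,r3:3,r4:8,r5:48
c6: issue ADD r4<-Add2 | r0:Add1,r1:Mul1,r2:Mul2,r3:3,r4:Add2,r5:48
c7: CDB Add1=96; stall | r0:96,r1:Mul1,r2:Mul2,r3:3,r4:Add2,r5:48
c8: CDB Mul2=21; issue MUL r4<-Mul2 | r0:96,r1:Mul1,r2:21,r3:3,r4:Mul2,r5:48
c9: stall | r0:96,r1:Mul1,r2:21,r3:3,r4:Mul2,r5:48
c10: stall | r0:96,r1:Mul1,r2:21,r3:3,r4:Mul2,r5:48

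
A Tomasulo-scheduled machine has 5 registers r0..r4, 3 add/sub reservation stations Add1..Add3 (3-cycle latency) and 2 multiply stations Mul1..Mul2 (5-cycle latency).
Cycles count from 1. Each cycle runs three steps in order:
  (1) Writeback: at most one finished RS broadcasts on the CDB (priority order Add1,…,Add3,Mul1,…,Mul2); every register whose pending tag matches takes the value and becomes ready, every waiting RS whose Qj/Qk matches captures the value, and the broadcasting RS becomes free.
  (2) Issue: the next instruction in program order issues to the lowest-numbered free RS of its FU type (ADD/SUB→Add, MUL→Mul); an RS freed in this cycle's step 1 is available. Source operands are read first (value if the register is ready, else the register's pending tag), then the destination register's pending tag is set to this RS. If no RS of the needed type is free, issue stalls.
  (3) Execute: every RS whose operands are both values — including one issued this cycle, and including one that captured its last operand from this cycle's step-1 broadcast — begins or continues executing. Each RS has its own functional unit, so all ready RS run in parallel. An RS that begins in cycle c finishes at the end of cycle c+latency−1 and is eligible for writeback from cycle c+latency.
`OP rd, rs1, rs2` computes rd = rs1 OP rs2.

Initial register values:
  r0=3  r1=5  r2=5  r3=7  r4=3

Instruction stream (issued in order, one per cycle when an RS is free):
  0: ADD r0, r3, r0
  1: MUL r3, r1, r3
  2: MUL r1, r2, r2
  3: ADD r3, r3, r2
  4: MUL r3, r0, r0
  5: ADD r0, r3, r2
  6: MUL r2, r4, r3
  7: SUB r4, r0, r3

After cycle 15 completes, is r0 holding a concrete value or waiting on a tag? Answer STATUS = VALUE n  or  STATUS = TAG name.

STATUS = VALUE 105

cycle 1: issue ADD r0<-Add1 // r0:Add1,r1:5,r2:5,r3:7,r4:3
cycle 2: issue MUL r3<-Mul1 // r0:Add1,r1:5,r2:5,r3:Mul1,r4:3
cycle 3: issue MUL r1<-Mul2 // r0:Add1,r1:Mul2,r2:5,r3:Mul1,r4:3
cycle 4: CDB Add1=10; issue ADD r3<-Add1 // r0:10,r1:Mul2,r2:5,r3:Add1,r4:3
cycle 5: stall // r0:10,r1:Mul2,r2:5,r3:Add1,r4:3
cycle 6: stall // r0:10,r1:Mul2,r2:5,r3:Add1,r4:3
cycle 7: CDB Mul1=35; issue MUL r3<-Mul1 // r0:10,r1:Mul2,r2:5,r3:Mul1,r4:3
cycle 8: CDB Mul2=25; issue ADD r0<-Add2 // r0:Add2,r1:25,r2:5,r3:Mul1,r4:3
cycle 9: issue MUL r2<-Mul2 // r0:Add2,r1:25,r2:Mul2,r3:Mul1,r4:3
cycle 10: CDB Add1=40; issue SUB r4<-Add1 // r0:Add2,r1:25,r2:Mul2,r3:Mul1,r4:Add1
cycle 11: - // r0:Add2,r1:25,r2:Mul2,r3:Mul1,r4:Add1
cycle 12: CDB Mul1=100 // r0:Add2,r1:25,r2:Mul2,r3:100,r4:Add1
cycle 13: - // r0:Add2,r1:25,r2:Mul2,r3:100,r4:Add1
cycle 14: - // r0:Add2,r1:25,r2:Mul2,r3:100,r4:Add1
cycle 15: CDB Add2=105 // r0:105,r1:25,r2:Mul2,r3:100,r4:Add1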